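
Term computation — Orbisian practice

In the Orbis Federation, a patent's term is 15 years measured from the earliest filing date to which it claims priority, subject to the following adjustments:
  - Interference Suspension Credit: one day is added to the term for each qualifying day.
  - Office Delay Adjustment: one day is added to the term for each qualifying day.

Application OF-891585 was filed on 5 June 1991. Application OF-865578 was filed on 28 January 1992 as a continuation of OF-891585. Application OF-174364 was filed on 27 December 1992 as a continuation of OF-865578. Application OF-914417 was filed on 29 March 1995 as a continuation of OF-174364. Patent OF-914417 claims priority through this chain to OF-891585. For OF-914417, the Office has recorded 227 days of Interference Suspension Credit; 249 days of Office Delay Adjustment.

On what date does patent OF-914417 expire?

Earliest priority filing: 5 June 1991.
Base term: 5 June 1991 + 15 years → 5 June 2006.
Interference Suspension Credit: +227 days → 18 January 2007.
Office Delay Adjustment: +249 days → 24 September 2007.

2007-09-24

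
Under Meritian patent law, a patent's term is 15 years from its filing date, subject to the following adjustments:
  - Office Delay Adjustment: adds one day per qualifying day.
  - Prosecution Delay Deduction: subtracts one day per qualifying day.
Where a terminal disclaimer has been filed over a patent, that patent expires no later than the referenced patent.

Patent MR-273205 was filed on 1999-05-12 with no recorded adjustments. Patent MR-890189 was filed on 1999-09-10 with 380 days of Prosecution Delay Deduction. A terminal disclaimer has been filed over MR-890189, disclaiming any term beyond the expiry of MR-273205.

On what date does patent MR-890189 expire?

August 26, 2013

Natural term of MR-890189:
  Base: filing + 15 years → 10 September 2014.
  Prosecution Delay Deduction: −380 days → 26 August 2013.
Expiry of referenced patent MR-273205:
  Base: filing + 15 years → 12 May 2014.
Terminal disclaimer: MR-890189 expires on the earlier of 26 August 2013 and 12 May 2014.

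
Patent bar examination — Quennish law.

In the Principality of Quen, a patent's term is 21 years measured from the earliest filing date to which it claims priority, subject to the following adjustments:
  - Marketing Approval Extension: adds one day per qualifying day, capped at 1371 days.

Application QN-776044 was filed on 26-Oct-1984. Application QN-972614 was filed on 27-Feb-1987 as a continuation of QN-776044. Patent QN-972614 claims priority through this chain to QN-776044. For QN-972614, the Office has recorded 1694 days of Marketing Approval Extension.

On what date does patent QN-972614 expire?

Earliest priority filing: 26 October 1984.
Base term: 26 October 1984 + 21 years → 26 October 2005.
Marketing Approval Extension: 1694 days claimed exceeds the 1371-day cap, so +1371 days → 28 July 2009.

2009-07-28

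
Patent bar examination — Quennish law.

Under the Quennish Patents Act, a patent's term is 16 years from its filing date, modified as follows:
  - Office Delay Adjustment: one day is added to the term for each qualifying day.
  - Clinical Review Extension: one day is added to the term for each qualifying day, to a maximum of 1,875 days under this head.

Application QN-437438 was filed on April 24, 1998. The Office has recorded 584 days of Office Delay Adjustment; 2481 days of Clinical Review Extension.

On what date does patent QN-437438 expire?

2021-01-16

Base term: filing date + 16 years → 24 April 2014.
Office Delay Adjustment: +584 days → 29 November 2015.
Clinical Review Extension: 2481 days claimed exceeds the 1875-day cap, so +1875 days → 16 January 2021.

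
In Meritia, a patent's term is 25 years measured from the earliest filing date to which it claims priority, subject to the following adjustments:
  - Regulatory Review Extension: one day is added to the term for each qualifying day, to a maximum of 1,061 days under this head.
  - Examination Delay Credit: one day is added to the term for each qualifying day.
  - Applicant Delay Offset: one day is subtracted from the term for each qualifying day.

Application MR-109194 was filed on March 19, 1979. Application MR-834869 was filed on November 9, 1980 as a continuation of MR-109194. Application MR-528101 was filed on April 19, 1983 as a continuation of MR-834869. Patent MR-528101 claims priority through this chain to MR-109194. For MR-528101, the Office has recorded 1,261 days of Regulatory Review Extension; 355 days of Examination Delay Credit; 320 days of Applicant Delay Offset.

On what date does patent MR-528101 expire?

Earliest priority filing: 19 March 1979.
Base term: 19 March 1979 + 25 years → 19 March 2004.
Regulatory Review Extension: 1261 days claimed exceeds the 1061-day cap, so +1061 days → 13 February 2007.
Examination Delay Credit: +355 days → 3 February 2008.
Applicant Delay Offset: −320 days → 20 March 2007.

2007-03-20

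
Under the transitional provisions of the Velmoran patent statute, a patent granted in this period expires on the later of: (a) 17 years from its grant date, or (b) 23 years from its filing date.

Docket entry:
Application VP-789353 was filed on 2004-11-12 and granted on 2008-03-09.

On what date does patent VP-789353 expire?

November 12, 2027

(a) grant + 17 years → 9 March 2025.
(b) filing + 23 years → 12 November 2027.
Later of the two: 12 November 2027.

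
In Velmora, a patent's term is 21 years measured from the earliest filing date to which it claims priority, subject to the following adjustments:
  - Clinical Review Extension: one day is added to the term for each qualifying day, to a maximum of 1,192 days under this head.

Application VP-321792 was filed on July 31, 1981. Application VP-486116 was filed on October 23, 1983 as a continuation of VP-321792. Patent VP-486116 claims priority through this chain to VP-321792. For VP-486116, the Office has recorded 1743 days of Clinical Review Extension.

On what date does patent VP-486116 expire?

Earliest priority filing: 31 July 1981.
Base term: 31 July 1981 + 21 years → 31 July 2002.
Clinical Review Extension: 1743 days claimed exceeds the 1192-day cap, so +1192 days → 4 November 2005.

2005-11-04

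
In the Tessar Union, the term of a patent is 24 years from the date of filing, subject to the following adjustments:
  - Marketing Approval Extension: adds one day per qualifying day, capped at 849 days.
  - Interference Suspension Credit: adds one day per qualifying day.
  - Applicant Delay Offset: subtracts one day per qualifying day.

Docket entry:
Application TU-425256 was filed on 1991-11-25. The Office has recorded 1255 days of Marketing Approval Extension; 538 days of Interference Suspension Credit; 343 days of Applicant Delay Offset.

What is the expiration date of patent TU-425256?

Base term: filing date + 24 years → 25 November 2015.
Marketing Approval Extension: 1255 days claimed exceeds the 849-day cap, so +849 days → 23 March 2018.
Interference Suspension Credit: +538 days → 12 September 2019.
Applicant Delay Offset: −343 days → 4 October 2018.

October 4, 2018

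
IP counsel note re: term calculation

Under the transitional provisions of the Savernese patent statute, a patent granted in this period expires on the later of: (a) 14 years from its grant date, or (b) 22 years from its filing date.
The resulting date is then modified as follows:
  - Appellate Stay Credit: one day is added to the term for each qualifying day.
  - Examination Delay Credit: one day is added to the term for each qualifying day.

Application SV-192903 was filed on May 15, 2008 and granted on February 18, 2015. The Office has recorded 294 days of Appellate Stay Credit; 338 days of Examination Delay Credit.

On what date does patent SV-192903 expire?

(a) grant + 14 years → 18 February 2029.
(b) filing + 22 years → 15 May 2030.
Later of the two: 15 May 2030.
Appellate Stay Credit: +294 days → 5 March 2031.
Examination Delay Credit: +338 days → 6 February 2032.

2032-02-06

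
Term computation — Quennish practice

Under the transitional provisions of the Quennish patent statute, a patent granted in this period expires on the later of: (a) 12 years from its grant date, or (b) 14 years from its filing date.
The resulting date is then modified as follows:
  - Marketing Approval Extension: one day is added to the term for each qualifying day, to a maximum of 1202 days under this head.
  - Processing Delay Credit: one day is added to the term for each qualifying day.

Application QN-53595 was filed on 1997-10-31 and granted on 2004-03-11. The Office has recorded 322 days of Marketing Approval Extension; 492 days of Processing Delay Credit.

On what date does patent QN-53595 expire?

(a) grant + 12 years → 11 March 2016.
(b) filing + 14 years → 31 October 2011.
Later of the two: 11 March 2016.
Marketing Approval Extension: 322 days (within the 1202-day cap) → +322 days → 27 January 2017.
Processing Delay Credit: +492 days → 3 June 2018.

2018-06-03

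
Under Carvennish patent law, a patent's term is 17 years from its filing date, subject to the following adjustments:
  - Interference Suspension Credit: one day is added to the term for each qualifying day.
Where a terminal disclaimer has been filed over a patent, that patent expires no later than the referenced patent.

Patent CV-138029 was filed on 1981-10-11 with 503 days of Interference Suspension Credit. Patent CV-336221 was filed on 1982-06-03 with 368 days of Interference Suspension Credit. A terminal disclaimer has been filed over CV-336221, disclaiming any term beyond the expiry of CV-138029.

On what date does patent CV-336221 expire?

2000-02-26

Natural term of CV-336221:
  Base: filing + 17 years → 3 June 1999.
  Interference Suspension Credit: +368 days → 5 June 2000.
Expiry of referenced patent CV-138029:
  Base: filing + 17 years → 11 October 1998.
  Interference Suspension Credit: +503 days → 26 February 2000.
Terminal disclaimer: CV-336221 expires on the earlier of 5 June 2000 and 26 February 2000.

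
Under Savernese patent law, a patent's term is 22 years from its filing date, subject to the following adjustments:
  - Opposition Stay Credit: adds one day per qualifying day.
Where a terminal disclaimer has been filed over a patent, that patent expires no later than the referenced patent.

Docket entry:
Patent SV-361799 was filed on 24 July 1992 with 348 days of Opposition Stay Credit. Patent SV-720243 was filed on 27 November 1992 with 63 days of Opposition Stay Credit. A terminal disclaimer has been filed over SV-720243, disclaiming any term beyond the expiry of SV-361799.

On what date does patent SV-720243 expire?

January 29, 2015

Natural term of SV-720243:
  Base: filing + 22 years → 27 November 2014.
  Opposition Stay Credit: +63 days → 29 January 2015.
Expiry of referenced patent SV-361799:
  Base: filing + 22 years → 24 July 2014.
  Opposition Stay Credit: +348 days → 7 July 2015.
Terminal disclaimer: SV-720243 expires on the earlier of 29 January 2015 and 7 July 2015.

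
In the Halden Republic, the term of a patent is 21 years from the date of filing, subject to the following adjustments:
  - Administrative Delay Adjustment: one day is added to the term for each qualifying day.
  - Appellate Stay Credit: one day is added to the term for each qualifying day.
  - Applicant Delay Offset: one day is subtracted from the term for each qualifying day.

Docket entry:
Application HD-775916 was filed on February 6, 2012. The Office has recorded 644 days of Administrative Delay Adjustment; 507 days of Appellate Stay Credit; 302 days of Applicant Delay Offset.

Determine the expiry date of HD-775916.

Base term: filing date + 21 years → 6 February 2033.
Administrative Delay Adjustment: +644 days → 12 November 2034.
Appellate Stay Credit: +507 days → 2 April 2036.
Applicant Delay Offset: −302 days → 5 June 2035.

2035-06-05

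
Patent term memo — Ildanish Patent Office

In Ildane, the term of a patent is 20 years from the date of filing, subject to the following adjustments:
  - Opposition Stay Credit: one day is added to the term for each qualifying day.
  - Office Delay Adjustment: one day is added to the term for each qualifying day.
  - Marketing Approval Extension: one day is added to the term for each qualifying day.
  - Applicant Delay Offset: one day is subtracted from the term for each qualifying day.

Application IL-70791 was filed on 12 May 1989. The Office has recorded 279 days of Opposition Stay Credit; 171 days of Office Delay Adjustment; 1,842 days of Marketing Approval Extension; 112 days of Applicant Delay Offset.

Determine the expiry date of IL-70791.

Base term: filing date + 20 years → 12 May 2009.
Opposition Stay Credit: +279 days → 15 February 2010.
Office Delay Adjustment: +171 days → 5 August 2010.
Marketing Approval Extension: +1842 days → 21 August 2015.
Applicant Delay Offset: −112 days → 1 May 2015.

2015-05-01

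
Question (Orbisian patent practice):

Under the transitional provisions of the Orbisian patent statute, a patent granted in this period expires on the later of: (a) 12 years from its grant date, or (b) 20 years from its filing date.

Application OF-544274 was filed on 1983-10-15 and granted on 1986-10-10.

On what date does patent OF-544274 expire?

(a) grant + 12 years → 10 October 1998.
(b) filing + 20 years → 15 October 2003.
Later of the two: 15 October 2003.

October 15, 2003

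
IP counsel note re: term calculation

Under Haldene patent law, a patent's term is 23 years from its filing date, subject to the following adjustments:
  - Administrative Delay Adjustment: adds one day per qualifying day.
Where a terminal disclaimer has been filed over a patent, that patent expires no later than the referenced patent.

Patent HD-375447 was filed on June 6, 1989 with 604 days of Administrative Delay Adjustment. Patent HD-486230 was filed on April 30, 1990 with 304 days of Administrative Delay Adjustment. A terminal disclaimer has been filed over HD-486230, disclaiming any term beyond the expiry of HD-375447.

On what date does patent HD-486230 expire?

Natural term of HD-486230:
  Base: filing + 23 years → 30 April 2013.
  Administrative Delay Adjustment: +304 days → 28 February 2014.
Expiry of referenced patent HD-375447:
  Base: filing + 23 years → 6 June 2012.
  Administrative Delay Adjustment: +604 days → 31 January 2014.
Terminal disclaimer: HD-486230 expires on the earlier of 28 February 2014 and 31 January 2014.

2014-01-31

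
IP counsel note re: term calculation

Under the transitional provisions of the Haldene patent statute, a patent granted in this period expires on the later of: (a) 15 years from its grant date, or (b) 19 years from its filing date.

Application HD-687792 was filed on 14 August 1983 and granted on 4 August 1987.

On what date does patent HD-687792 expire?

2002-08-14

(a) grant + 15 years → 4 August 2002.
(b) filing + 19 years → 14 August 2002.
Later of the two: 14 August 2002.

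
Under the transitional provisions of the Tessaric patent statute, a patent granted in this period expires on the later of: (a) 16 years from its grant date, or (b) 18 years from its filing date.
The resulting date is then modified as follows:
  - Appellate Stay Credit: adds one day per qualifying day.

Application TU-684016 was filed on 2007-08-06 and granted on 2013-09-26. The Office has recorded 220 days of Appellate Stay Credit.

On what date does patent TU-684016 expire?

May 4, 2030

(a) grant + 16 years → 26 September 2029.
(b) filing + 18 years → 6 August 2025.
Later of the two: 26 September 2029.
Appellate Stay Credit: +220 days → 4 May 2030.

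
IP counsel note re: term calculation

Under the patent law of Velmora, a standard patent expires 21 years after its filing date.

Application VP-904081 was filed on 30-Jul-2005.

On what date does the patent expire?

2026-07-30

Filing date + 21 years → 30 July 2026.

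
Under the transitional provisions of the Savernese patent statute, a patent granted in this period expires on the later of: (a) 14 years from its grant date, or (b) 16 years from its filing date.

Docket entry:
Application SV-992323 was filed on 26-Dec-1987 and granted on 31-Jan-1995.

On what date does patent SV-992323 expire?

2009-01-31

(a) grant + 14 years → 31 January 2009.
(b) filing + 16 years → 26 December 2003.
Later of the two: 31 January 2009.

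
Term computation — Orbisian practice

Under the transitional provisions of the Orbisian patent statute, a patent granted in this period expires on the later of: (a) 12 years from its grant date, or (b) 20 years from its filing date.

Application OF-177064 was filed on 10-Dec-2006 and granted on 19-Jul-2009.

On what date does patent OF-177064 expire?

2026-12-10

(a) grant + 12 years → 19 July 2021.
(b) filing + 20 years → 10 December 2026.
Later of the two: 10 December 2026.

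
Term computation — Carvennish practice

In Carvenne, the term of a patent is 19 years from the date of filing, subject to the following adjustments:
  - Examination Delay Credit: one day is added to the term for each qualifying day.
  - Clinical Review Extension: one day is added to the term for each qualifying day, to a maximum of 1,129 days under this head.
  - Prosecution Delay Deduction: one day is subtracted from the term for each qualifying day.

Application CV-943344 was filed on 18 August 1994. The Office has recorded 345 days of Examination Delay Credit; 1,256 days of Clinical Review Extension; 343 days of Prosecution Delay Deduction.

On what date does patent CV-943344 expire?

2016-09-22

Base term: filing date + 19 years → 18 August 2013.
Examination Delay Credit: +345 days → 29 July 2014.
Clinical Review Extension: 1256 days claimed exceeds the 1129-day cap, so +1129 days → 31 August 2017.
Prosecution Delay Deduction: −343 days → 22 September 2016.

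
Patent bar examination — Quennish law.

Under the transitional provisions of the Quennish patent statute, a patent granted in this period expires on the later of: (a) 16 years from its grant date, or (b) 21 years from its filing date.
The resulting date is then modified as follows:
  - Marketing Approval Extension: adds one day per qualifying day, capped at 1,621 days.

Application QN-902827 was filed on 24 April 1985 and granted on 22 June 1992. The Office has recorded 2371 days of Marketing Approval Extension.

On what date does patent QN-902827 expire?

November 29, 2012

(a) grant + 16 years → 22 June 2008.
(b) filing + 21 years → 24 April 2006.
Later of the two: 22 June 2008.
Marketing Approval Extension: 2371 days claimed exceeds the 1621-day cap, so +1621 days → 29 November 2012.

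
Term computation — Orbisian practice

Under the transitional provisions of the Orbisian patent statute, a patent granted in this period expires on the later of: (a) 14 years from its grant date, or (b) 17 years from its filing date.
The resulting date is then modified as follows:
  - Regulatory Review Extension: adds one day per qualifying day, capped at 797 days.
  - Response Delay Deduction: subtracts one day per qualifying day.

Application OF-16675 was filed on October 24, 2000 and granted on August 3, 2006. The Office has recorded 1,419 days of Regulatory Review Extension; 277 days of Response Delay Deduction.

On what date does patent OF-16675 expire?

(a) grant + 14 years → 3 August 2020.
(b) filing + 17 years → 24 October 2017.
Later of the two: 3 August 2020.
Regulatory Review Extension: 1419 days claimed exceeds the 797-day cap, so +797 days → 9 October 2022.
Response Delay Deduction: −277 days → 5 January 2022.

January 5, 2022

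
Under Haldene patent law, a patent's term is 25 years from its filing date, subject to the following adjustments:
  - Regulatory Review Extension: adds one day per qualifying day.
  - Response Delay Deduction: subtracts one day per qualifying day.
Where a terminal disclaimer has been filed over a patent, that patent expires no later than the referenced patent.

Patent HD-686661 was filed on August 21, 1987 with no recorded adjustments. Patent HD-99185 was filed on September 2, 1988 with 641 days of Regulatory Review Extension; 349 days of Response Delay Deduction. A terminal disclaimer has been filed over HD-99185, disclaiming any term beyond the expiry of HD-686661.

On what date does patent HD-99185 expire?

Natural term of HD-99185:
  Base: filing + 25 years → 2 September 2013.
  Regulatory Review Extension: +641 days → 5 June 2015.
  Response Delay Deduction: −349 days → 21 June 2014.
Expiry of referenced patent HD-686661:
  Base: filing + 25 years → 21 August 2012.
Terminal disclaimer: HD-99185 expires on the earlier of 21 June 2014 and 21 August 2012.

August 21, 2012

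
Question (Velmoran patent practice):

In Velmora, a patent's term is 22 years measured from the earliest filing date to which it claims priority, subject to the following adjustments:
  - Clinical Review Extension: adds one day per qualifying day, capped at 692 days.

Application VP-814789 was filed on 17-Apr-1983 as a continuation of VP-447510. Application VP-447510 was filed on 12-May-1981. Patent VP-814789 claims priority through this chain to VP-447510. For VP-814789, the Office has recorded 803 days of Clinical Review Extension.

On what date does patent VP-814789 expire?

April 3, 2005

Earliest priority filing: 12 May 1981.
Base term: 12 May 1981 + 22 years → 12 May 2003.
Clinical Review Extension: 803 days claimed exceeds the 692-day cap, so +692 days → 3 April 2005.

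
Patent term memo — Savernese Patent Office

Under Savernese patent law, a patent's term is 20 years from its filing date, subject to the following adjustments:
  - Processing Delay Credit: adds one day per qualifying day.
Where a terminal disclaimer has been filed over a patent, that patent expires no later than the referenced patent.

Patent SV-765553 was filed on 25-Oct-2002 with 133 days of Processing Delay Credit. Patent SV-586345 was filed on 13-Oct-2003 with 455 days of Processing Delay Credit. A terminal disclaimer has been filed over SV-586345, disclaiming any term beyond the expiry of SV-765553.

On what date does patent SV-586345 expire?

Natural term of SV-586345:
  Base: filing + 20 years → 13 October 2023.
  Processing Delay Credit: +455 days → 10 January 2025.
Expiry of referenced patent SV-765553:
  Base: filing + 20 years → 25 October 2022.
  Processing Delay Credit: +133 days → 7 March 2023.
Terminal disclaimer: SV-586345 expires on the earlier of 10 January 2025 and 7 March 2023.

March 7, 2023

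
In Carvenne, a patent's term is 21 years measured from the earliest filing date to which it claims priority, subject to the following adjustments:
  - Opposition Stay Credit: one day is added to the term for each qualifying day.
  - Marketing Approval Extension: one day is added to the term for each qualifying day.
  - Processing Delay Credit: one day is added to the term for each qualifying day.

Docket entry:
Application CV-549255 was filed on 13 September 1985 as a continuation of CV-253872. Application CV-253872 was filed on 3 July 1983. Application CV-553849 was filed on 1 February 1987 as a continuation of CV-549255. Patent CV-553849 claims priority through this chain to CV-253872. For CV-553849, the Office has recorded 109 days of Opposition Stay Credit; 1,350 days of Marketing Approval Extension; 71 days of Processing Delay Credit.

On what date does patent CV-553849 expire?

2008-09-10

Earliest priority filing: 3 July 1983.
Base term: 3 July 1983 + 21 years → 3 July 2004.
Opposition Stay Credit: +109 days → 20 October 2004.
Marketing Approval Extension: +1350 days → 1 July 2008.
Processing Delay Credit: +71 days → 10 September 2008.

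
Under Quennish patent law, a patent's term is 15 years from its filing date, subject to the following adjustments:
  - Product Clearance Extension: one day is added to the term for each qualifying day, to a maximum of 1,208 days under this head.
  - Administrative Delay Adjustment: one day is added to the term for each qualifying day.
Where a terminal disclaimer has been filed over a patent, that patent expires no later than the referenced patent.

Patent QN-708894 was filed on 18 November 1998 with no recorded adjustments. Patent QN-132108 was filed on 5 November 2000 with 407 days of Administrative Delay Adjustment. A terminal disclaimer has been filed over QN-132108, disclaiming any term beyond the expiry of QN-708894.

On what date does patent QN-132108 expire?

Natural term of QN-132108:
  Base: filing + 15 years → 5 November 2015.
  Administrative Delay Adjustment: +407 days → 16 December 2016.
Expiry of referenced patent QN-708894:
  Base: filing + 15 years → 18 November 2013.
Terminal disclaimer: QN-132108 expires on the earlier of 16 December 2016 and 18 November 2013.

2013-11-18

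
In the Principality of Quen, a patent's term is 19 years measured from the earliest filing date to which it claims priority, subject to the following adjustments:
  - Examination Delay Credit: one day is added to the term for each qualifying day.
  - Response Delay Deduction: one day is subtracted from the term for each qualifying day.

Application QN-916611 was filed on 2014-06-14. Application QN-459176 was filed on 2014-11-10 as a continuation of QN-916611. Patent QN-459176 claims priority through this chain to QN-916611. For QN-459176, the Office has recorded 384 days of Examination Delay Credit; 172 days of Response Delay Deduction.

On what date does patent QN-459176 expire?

January 12, 2034

Earliest priority filing: 14 June 2014.
Base term: 14 June 2014 + 19 years → 14 June 2033.
Examination Delay Credit: +384 days → 3 July 2034.
Response Delay Deduction: −172 days → 12 January 2034.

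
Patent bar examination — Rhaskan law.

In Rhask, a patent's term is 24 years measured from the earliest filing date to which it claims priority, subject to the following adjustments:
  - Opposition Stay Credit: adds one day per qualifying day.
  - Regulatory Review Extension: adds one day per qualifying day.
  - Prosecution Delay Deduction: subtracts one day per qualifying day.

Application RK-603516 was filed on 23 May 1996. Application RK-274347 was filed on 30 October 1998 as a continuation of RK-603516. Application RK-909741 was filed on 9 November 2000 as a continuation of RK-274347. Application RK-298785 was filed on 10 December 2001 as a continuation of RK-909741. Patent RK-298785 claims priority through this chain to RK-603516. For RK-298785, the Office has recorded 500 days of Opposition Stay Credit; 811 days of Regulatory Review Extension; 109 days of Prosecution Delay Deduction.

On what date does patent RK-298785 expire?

Earliest priority filing: 23 May 1996.
Base term: 23 May 1996 + 24 years → 23 May 2020.
Opposition Stay Credit: +500 days → 5 October 2021.
Regulatory Review Extension: +811 days → 25 December 2023.
Prosecution Delay Deduction: −109 days → 7 September 2023.

September 7, 2023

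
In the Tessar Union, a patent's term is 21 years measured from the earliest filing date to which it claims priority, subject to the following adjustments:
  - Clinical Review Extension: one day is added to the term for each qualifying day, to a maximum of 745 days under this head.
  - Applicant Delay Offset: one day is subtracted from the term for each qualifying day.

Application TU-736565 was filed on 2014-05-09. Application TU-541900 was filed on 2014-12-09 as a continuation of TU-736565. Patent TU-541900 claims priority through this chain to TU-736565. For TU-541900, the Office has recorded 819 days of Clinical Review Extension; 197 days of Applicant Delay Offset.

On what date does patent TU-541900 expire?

November 7, 2036

Earliest priority filing: 9 May 2014.
Base term: 9 May 2014 + 21 years → 9 May 2035.
Clinical Review Extension: 819 days claimed exceeds the 745-day cap, so +745 days → 23 May 2037.
Applicant Delay Offset: −197 days → 7 November 2036.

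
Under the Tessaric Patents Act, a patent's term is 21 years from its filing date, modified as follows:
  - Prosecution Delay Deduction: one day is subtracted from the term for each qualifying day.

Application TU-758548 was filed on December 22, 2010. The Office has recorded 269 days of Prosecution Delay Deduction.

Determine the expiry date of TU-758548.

March 28, 2031

Base term: filing date + 21 years → 22 December 2031.
Prosecution Delay Deduction: −269 days → 28 March 2031.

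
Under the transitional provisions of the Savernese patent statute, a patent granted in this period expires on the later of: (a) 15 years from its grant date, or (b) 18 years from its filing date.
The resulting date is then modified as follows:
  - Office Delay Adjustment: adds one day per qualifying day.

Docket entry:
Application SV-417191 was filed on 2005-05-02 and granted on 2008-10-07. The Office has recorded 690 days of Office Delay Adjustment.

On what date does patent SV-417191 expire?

(a) grant + 15 years → 7 October 2023.
(b) filing + 18 years → 2 May 2023.
Later of the two: 7 October 2023.
Office Delay Adjustment: +690 days → 27 August 2025.

2025-08-27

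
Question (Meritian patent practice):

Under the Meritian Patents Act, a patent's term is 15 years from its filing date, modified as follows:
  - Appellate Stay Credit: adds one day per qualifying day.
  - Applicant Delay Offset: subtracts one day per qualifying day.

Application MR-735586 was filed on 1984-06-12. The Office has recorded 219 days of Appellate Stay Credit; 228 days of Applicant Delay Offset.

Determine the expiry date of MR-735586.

Base term: filing date + 15 years → 12 June 1999.
Appellate Stay Credit: +219 days → 17 January 2000.
Applicant Delay Offset: −228 days → 3 June 1999.

1999-06-03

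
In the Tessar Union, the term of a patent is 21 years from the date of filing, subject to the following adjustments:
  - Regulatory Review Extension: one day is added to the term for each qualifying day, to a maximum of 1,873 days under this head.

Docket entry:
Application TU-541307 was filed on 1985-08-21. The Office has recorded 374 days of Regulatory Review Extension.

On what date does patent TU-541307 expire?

August 30, 2007

Base term: filing date + 21 years → 21 August 2006.
Regulatory Review Extension: 374 days (within the 1873-day cap) → +374 days → 30 August 2007.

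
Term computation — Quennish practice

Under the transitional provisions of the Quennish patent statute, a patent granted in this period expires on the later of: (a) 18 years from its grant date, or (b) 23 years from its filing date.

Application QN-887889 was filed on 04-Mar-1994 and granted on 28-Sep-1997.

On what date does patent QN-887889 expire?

(a) grant + 18 years → 28 September 2015.
(b) filing + 23 years → 4 March 2017.
Later of the two: 4 March 2017.

March 4, 2017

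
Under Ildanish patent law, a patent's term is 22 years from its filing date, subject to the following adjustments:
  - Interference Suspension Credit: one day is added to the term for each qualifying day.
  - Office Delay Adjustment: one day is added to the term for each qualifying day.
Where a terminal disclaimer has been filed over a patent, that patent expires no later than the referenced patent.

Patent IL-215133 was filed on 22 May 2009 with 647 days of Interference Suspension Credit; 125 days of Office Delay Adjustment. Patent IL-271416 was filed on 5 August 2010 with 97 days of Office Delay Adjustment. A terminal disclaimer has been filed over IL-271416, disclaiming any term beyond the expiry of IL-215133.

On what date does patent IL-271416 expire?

2032-11-10

Natural term of IL-271416:
  Base: filing + 22 years → 5 August 2032.
  Office Delay Adjustment: +97 days → 10 November 2032.
Expiry of referenced patent IL-215133:
  Base: filing + 22 years → 22 May 2031.
  Interference Suspension Credit: +647 days → 27 February 2033.
  Office Delay Adjustment: +125 days → 2 July 2033.
Terminal disclaimer: IL-271416 expires on the earlier of 10 November 2032 and 2 July 2033.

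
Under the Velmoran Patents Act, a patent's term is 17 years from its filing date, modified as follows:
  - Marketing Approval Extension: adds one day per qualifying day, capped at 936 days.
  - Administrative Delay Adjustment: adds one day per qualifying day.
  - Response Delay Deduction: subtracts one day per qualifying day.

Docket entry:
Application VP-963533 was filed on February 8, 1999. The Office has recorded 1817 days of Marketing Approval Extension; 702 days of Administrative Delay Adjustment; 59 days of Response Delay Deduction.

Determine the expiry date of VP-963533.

Base term: filing date + 17 years → 8 February 2016.
Marketing Approval Extension: 1817 days claimed exceeds the 936-day cap, so +936 days → 1 September 2018.
Administrative Delay Adjustment: +702 days → 3 August 2020.
Response Delay Deduction: −59 days → 5 June 2020.

June 5, 2020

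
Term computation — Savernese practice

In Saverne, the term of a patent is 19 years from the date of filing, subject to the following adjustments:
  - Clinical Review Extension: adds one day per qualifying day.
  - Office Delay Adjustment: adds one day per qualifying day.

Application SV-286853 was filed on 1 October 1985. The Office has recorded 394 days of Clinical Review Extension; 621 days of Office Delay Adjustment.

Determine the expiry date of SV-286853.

Base term: filing date + 19 years → 1 October 2004.
Clinical Review Extension: +394 days → 30 October 2005.
Office Delay Adjustment: +621 days → 13 July 2007.

July 13, 2007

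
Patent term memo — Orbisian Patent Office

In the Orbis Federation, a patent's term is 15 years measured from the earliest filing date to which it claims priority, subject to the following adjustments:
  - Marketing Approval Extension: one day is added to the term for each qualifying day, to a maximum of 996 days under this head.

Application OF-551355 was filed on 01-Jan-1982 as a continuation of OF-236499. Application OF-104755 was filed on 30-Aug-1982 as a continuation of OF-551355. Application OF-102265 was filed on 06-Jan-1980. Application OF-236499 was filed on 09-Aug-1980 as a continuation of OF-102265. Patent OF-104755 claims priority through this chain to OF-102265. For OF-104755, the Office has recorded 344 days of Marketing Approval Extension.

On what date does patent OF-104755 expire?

Earliest priority filing: 6 January 1980.
Base term: 6 January 1980 + 15 years → 6 January 1995.
Marketing Approval Extension: 344 days (within the 996-day cap) → +344 days → 16 December 1995.

December 16, 1995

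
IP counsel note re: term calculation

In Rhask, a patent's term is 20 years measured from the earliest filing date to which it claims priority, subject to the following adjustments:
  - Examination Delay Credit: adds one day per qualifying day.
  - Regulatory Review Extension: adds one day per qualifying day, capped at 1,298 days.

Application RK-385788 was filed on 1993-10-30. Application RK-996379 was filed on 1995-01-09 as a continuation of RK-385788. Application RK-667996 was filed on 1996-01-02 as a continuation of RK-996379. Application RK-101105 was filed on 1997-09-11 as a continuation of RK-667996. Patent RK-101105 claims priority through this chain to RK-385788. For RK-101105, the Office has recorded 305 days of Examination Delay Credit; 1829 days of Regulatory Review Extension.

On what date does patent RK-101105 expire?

March 21, 2018

Earliest priority filing: 30 October 1993.
Base term: 30 October 1993 + 20 years → 30 October 2013.
Examination Delay Credit: +305 days → 31 August 2014.
Regulatory Review Extension: 1829 days claimed exceeds the 1298-day cap, so +1298 days → 21 March 2018.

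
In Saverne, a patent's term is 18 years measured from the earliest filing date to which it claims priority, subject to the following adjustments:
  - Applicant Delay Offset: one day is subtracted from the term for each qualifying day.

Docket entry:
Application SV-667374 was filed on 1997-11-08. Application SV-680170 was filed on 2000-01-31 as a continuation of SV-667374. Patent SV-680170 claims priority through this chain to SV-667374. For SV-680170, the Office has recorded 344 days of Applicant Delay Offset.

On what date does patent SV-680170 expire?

Earliest priority filing: 8 November 1997.
Base term: 8 November 1997 + 18 years → 8 November 2015.
Applicant Delay Offset: −344 days → 29 November 2014.

November 29, 2014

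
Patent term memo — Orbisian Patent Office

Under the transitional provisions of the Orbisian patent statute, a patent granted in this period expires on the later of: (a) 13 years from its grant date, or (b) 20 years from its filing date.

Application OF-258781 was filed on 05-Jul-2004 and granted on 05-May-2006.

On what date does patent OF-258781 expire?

(a) grant + 13 years → 5 May 2019.
(b) filing + 20 years → 5 July 2024.
Later of the two: 5 July 2024.

July 5, 2024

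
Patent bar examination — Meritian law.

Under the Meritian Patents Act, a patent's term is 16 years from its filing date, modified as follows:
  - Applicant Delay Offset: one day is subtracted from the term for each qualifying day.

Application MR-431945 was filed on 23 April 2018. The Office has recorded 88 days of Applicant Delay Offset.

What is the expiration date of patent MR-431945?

January 25, 2034

Base term: filing date + 16 years → 23 April 2034.
Applicant Delay Offset: −88 days → 25 January 2034.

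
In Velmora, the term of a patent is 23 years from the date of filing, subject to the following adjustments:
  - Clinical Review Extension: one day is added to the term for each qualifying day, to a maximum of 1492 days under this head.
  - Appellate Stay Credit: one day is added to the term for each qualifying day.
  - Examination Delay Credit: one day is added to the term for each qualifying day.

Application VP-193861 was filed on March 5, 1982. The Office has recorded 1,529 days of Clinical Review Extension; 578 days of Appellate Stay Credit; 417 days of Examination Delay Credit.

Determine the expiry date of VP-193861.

Base term: filing date + 23 years → 5 March 2005.
Clinical Review Extension: 1529 days claimed exceeds the 1492-day cap, so +1492 days → 5 April 2009.
Appellate Stay Credit: +578 days → 4 November 2010.
Examination Delay Credit: +417 days → 26 December 2011.

December 26, 2011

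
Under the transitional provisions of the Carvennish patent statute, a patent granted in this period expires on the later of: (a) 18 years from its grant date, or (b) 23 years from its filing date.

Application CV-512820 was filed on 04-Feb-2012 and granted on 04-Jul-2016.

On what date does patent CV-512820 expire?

(a) grant + 18 years → 4 July 2034.
(b) filing + 23 years → 4 February 2035.
Later of the two: 4 February 2035.

February 4, 2035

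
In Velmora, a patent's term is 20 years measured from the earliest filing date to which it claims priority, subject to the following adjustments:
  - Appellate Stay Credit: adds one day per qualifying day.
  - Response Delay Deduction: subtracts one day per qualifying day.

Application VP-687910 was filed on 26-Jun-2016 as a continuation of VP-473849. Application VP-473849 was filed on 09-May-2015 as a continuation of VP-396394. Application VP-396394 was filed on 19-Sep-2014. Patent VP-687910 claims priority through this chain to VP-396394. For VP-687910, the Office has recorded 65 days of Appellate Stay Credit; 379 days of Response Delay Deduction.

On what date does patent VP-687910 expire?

November 9, 2033

Earliest priority filing: 19 September 2014.
Base term: 19 September 2014 + 20 years → 19 September 2034.
Appellate Stay Credit: +65 days → 23 November 2034.
Response Delay Deduction: −379 days → 9 November 2033.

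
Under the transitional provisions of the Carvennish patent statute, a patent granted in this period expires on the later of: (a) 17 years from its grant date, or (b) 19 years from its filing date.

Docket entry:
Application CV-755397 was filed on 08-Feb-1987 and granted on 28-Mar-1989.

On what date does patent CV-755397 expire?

March 28, 2006

(a) grant + 17 years → 28 March 2006.
(b) filing + 19 years → 8 February 2006.
Later of the two: 28 March 2006.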